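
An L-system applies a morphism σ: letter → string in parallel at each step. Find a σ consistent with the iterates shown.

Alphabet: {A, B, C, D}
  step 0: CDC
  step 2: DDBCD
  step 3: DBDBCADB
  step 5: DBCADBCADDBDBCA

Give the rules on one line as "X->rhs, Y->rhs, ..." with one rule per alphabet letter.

  step 2 ⇒ step 3: DDBCD ⇒ DB·DB·C·A·DB
    B ↦ C
    C ↦ A
    D ↦ DB
    A ↦ D  (constrained at step 3)

A->D, B->C, C->A, D->DB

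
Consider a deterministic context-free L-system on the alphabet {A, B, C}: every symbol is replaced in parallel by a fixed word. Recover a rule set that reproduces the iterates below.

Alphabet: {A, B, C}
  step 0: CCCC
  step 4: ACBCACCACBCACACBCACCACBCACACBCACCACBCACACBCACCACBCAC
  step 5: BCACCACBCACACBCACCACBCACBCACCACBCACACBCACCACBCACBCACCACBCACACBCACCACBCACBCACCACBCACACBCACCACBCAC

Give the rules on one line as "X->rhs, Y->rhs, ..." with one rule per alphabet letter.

  step 4 ⇒ step 5: ACBCACCACBCACACBCACCACBCACACBCACCACBCACACBCACCACBCAC ⇒ BC·AC·C·AC·BC·AC·AC·BC·AC·C·AC·BC·AC·BC·AC·C·AC·BC·AC·AC·BC·AC·C·AC·BC·AC·BC·AC·C·AC·BC·AC·AC·BC·AC·C·AC·BC·AC·BC·AC·C·AC·BC·AC·AC·BC·AC·C·AC·BC·AC
    A ↦ BC
    B ↦ C
    C ↦ AC

A->BC, B->C, C->AC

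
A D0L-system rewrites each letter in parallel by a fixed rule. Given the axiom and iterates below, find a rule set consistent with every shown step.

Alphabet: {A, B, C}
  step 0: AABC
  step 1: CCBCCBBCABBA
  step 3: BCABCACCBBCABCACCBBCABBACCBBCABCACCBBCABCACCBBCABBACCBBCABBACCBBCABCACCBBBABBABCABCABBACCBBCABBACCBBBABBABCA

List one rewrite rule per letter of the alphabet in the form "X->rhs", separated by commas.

  step 0 ⇒ step 1: AABC ⇒ CCB·CCB·BCA·BBA
    A ↦ CCB
    B ↦ BCA
    C ↦ BBA

A->CCB, B->BCA, C->BBA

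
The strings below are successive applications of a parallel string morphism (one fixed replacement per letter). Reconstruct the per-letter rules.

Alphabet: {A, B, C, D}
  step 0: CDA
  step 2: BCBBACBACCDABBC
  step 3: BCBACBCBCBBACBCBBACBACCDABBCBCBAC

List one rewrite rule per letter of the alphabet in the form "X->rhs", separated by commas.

  step 2 ⇒ step 3: BCBBACBACCDABBC ⇒ BC·BAC·BC·BC·B·BAC·BC·B·BAC·BAC·CDA·B·BC·BC·BAC
    A ↦ B
    B ↦ BC
    C ↦ BAC
    D ↦ CDA

A->B, B->BC, C->BAC, D->CDA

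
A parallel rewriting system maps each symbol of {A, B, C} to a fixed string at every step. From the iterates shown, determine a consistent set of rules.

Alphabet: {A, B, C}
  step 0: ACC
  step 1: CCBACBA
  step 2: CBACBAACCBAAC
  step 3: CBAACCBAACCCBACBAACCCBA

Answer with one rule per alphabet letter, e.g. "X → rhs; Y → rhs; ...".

  step 2 ⇒ step 3: CBACBAACCBAAC ⇒ CBA·A·C·CBA·A·C·C·CBA·CBA·A·C·C·CBA
    A ↦ C
    B ↦ A
    C ↦ CBA

A->C, B->A, C->CBA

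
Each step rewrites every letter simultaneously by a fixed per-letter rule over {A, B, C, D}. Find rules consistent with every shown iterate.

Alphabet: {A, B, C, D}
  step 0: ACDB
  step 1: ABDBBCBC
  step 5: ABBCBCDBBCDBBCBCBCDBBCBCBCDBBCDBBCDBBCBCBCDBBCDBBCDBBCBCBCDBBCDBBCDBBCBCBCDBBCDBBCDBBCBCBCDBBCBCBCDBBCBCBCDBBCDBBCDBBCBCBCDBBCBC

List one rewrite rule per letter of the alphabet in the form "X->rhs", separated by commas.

A->AB, B->BC, C->DB, D->BC

  step 0 ⇒ step 1: ACDB ⇒ AB·DB·BC·BC
    A ↦ AB
    B ↦ BC
    C ↦ DB
    D ↦ BC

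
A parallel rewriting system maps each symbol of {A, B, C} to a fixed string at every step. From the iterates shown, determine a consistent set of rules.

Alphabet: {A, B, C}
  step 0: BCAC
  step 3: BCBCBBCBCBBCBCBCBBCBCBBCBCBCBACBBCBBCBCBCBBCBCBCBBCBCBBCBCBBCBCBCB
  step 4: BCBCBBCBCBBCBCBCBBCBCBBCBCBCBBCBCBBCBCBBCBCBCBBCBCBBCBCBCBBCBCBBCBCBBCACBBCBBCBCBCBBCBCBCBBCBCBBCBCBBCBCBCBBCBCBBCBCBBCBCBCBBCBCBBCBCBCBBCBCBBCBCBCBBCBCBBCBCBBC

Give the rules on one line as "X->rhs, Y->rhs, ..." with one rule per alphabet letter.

  step 3 ⇒ step 4: BCBCBBCBCBBCBCBCBBCBCBBCBCBCBACBBCBBCBCBCBBCBCBCBBCBCBBCBCBBCBCBCB ⇒ BC·BCB·BC·BCB·BC·BC·BCB·BC·BCB·BC·BC·BCB·BC·BCB·BC·BCB·BC·BC·BCB·BC·BCB·BC·BC·BCB·BC·BCB·BC·BCB·BC·ACB·BCB·BC·BC·BCB·BC·BC·BCB·BC·BCB·BC·BCB·BC·BC·BCB·BC·BCB·BC·BCB·BC·BC·BCB·BC·BCB·BC·BC·BCB·BC·BCB·BC·BC·BCB·BC·BCB·BC·BCB·BC
    A ↦ ACB
    B ↦ BC
    C ↦ BCB

A->ACB, B->BC, C->BCB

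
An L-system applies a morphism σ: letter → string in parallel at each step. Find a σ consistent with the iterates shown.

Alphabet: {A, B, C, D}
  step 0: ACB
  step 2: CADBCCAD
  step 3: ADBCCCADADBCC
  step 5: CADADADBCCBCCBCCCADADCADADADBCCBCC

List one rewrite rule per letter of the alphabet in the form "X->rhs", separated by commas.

A->BC, B->C, C->AD, D->C

  step 2 ⇒ step 3: CADBCCAD ⇒ AD·BC·C·C·AD·AD·BC·C
    A ↦ BC
    B ↦ C
    C ↦ AD
    D ↦ C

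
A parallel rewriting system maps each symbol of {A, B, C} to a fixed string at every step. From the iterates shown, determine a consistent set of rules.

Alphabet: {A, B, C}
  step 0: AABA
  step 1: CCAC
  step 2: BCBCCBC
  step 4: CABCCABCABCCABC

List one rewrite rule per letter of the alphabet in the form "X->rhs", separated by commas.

  step 1 ⇒ step 2: CCAC ⇒ BC·BC·C·BC
    A ↦ C
    C ↦ BC
  step 0 ⇒ step 1: AABA ⇒ C·C·A·C
    B ↦ A

A->C, B->A, C->BC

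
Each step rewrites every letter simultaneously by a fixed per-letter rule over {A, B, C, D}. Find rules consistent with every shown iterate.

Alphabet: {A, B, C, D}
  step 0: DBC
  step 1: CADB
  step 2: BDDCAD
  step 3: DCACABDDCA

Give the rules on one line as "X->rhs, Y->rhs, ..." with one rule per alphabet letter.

A->DD, B->D, C->B, D->CA

  step 2 ⇒ step 3: BDDCAD ⇒ D·CA·CA·B·DD·CA
    A ↦ DD
    B ↦ D
    C ↦ B
    D ↦ CA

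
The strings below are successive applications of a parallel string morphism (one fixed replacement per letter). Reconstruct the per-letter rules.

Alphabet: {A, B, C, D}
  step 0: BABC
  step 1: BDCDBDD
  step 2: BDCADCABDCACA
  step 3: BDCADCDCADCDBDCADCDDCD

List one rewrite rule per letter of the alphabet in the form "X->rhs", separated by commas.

A->CD, B->BD, C->D, D->CA

  step 2 ⇒ step 3: BDCADCABDCACA ⇒ BD·CA·D·CD·CA·D·CD·BD·CA·D·CD·D·CD
    A ↦ CD
    B ↦ BD
    C ↦ D
    D ↦ CA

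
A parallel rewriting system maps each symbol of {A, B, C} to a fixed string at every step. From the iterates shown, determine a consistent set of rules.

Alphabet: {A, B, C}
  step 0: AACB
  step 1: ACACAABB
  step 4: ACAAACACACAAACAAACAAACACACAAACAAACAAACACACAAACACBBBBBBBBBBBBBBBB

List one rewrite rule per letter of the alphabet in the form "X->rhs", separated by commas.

A->AC, B->BB, C->AA

  step 0 ⇒ step 1: AACB ⇒ AC·AC·AA·BB
    A ↦ AC
    B ↦ BB
    C ↦ AA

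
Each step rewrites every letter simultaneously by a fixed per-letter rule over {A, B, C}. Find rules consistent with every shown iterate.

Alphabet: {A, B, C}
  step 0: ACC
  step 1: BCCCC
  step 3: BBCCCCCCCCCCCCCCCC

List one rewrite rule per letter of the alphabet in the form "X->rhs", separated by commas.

A->B, B->AA, C->CC

  step 0 ⇒ step 1: ACC ⇒ B·CC·CC
    A ↦ B
    C ↦ CC
    B ↦ AA  (constrained at step 1)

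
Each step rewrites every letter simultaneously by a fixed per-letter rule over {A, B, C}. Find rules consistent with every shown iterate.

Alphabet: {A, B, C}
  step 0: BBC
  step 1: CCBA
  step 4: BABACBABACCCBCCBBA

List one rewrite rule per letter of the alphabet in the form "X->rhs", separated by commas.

  step 0 ⇒ step 1: BBC ⇒ C·C·BA
    B ↦ C
    C ↦ BA
    A ↦ CB  (constrained at step 1)

A->CB, B->C, C->BA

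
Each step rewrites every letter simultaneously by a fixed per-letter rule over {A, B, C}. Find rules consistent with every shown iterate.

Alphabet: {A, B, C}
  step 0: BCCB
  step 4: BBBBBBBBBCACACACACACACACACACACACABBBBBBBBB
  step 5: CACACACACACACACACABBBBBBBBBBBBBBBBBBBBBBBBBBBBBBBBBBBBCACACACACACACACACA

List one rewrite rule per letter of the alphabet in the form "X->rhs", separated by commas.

  step 4 ⇒ step 5: BBBBBBBBBCACACACACACACACACACACACABBBBBBBBB ⇒ CA·CA·CA·CA·CA·CA·CA·CA·CA·BB·B·BB·B·BB·B·BB·B·BB·B·BB·B·BB·B·BB·B·BB·B·BB·B·BB·B·BB·B·CA·CA·CA·CA·CA·CA·CA·CA·CA
    A ↦ B
    B ↦ CA
    C ↦ BB

A->B, B->CA, C->BB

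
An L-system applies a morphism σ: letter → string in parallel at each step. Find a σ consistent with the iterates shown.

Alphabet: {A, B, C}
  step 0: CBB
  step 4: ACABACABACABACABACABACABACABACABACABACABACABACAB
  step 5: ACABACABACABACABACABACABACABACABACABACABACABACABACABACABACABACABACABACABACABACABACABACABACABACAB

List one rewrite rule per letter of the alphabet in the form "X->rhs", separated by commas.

  step 4 ⇒ step 5: ACABACABACABACABACABACABACABACABACABACABACABACAB ⇒ AC·AB·AC·AB·AC·AB·AC·AB·AC·AB·AC·AB·AC·AB·AC·AB·AC·AB·AC·AB·AC·AB·AC·AB·AC·AB·AC·AB·AC·AB·AC·AB·AC·AB·AC·AB·AC·AB·AC·AB·AC·AB·AC·AB·AC·AB·AC·AB
    A ↦ AC
    B ↦ AB
    C ↦ AB

A->AC, B->AB, C->AB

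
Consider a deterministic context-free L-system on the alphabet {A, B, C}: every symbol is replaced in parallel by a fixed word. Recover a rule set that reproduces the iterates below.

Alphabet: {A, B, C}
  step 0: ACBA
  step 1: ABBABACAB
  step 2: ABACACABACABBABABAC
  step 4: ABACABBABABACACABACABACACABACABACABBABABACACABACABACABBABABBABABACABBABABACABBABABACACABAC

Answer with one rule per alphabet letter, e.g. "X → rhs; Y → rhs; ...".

A->AB, B->AC, C->BAB

  step 1 ⇒ step 2: ABBABACAB ⇒ AB·AC·AC·AB·AC·AB·BAB·AB·AC
    A ↦ AB
    B ↦ AC
    C ↦ BAB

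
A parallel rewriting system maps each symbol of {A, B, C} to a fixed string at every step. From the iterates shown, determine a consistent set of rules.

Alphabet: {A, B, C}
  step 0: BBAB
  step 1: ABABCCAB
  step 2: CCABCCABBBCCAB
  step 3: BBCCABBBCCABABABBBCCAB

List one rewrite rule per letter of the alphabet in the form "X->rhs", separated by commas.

  step 2 ⇒ step 3: CCABCCABBBCCAB ⇒ B·B·CC·AB·B·B·CC·AB·AB·AB·B·B·CC·AB
    A ↦ CC
    B ↦ AB
    C ↦ B

A->CC, B->AB, C->B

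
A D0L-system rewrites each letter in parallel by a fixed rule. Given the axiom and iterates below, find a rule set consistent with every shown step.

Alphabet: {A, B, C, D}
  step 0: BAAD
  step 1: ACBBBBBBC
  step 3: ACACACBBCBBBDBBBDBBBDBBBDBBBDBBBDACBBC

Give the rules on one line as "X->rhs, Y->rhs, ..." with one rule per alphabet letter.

A->BB, B->AC, C->BD, D->BBC

  step 0 ⇒ step 1: BAAD ⇒ AC·BB·BB·BBC
    A ↦ BB
    B ↦ AC
    D ↦ BBC
    C ↦ BD  (constrained at step 1)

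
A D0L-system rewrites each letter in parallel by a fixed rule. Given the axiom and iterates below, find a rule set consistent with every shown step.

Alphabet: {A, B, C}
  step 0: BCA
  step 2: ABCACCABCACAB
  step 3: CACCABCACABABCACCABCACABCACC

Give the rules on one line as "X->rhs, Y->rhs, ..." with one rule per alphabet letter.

  step 2 ⇒ step 3: ABCACCABCACAB ⇒ CAC·C·AB·CAC·AB·AB·CAC·C·AB·CAC·AB·CAC·C
    A ↦ CAC
    B ↦ C
    C ↦ AB

A->CAC, B->C, C->AB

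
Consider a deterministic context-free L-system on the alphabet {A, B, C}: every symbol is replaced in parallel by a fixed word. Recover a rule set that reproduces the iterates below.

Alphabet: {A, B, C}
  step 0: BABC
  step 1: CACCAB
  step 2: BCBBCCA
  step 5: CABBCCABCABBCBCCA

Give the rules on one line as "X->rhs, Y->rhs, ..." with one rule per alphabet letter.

  step 1 ⇒ step 2: CACCAB ⇒ B·C·B·B·C·CA
    A ↦ C
    B ↦ CA
    C ↦ B

A->C, B->CA, C->B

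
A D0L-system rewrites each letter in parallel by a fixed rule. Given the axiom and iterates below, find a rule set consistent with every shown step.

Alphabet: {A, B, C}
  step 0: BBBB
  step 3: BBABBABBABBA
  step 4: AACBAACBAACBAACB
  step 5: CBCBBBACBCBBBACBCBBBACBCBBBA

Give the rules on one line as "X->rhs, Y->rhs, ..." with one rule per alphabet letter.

A->CB, B->A, C->BB

  step 4 ⇒ step 5: AACBAACBAACBAACB ⇒ CB·CB·BB·A·CB·CB·BB·A·CB·CB·BB·A·CB·CB·BB·A
    A ↦ CB
    B ↦ A
    C ↦ BB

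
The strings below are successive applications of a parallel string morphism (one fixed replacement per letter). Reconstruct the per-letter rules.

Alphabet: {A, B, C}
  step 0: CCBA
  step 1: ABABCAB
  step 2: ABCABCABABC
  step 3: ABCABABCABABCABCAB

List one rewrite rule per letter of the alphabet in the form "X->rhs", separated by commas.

  step 2 ⇒ step 3: ABCABCABABC ⇒ AB·C·AB·AB·C·AB·AB·C·AB·C·AB
    A ↦ AB
    B ↦ C
    C ↦ AB

A->AB, B->C, C->AB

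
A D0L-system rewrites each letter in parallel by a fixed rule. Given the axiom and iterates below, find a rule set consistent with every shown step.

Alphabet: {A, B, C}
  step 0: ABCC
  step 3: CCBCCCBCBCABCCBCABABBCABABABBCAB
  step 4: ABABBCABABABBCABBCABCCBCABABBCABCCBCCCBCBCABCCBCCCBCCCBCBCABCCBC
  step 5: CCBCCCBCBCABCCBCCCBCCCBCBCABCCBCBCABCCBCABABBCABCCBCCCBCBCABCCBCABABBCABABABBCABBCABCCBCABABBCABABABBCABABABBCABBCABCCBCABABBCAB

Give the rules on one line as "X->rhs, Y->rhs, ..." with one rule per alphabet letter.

  step 4 ⇒ step 5: ABABBCABABABBCABBCABCCBCABABBCABCCBCCCBCBCABCCBCCCBCCCBCBCABCCBC ⇒ CC·BC·CC·BC·BC·AB·CC·BC·CC·BC·CC·BC·BC·AB·CC·BC·BC·AB·CC·BC·AB·AB·BC·AB·CC·BC·CC·BC·BC·AB·CC·BC·AB·AB·BC·AB·AB·AB·BC·AB·BC·AB·CC·BC·AB·AB·BC·AB·AB·AB·BC·AB·AB·AB·BC·AB·BC·AB·CC·BC·AB·AB·BC·AB
    A ↦ CC
    B ↦ BC
    C ↦ AB

A->CC, B->BC, C->AB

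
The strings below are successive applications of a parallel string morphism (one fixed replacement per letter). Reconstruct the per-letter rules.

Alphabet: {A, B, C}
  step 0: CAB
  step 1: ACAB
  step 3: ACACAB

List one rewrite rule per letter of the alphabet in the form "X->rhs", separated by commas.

  step 0 ⇒ step 1: CAB ⇒ A·C·AB
    A ↦ C
    B ↦ AB
    C ↦ A

A->C, B->AB, C->A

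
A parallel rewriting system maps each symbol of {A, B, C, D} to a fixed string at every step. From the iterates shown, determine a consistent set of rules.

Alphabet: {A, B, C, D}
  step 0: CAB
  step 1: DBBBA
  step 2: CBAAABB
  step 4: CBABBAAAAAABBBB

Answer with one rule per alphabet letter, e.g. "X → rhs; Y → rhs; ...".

A->BB, B->A, C->DB, D->CB

  step 1 ⇒ step 2: DBBBA ⇒ CB·A·A·A·BB
    A ↦ BB
    B ↦ A
    D ↦ CB
  step 0 ⇒ step 1: CAB ⇒ DB·BB·A
    C ↦ DB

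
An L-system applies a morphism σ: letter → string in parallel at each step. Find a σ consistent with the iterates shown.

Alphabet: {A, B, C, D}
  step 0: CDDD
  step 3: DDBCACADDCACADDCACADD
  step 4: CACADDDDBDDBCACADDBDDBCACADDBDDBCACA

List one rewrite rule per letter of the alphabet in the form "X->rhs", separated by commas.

A->DB, B->DD, C->D, D->CA

  step 3 ⇒ step 4: DDBCACADDCACADDCACADD ⇒ CA·CA·DD·D·DB·D·DB·CA·CA·D·DB·D·DB·CA·CA·D·DB·D·DB·CA·CA
    A ↦ DB
    B ↦ DD
    C ↦ D
    D ↦ CA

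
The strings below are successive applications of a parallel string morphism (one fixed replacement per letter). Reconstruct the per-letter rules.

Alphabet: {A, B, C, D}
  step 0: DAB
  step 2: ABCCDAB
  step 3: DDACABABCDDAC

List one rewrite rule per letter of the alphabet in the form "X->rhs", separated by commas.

  step 2 ⇒ step 3: ABCCDAB ⇒ D·DAC·AB·AB·C·D·DAC
    A ↦ D
    B ↦ DAC
    C ↦ AB
    D ↦ C

A->D, B->DAC, C->AB, D->C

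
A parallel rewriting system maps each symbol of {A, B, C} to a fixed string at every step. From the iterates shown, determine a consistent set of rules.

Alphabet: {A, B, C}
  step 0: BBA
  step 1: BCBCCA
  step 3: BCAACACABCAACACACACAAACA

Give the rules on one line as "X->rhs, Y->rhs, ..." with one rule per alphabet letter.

A->CA, B->BC, C->AA

  step 0 ⇒ step 1: BBA ⇒ BC·BC·CA
    A ↦ CA
    B ↦ BC
    C ↦ AA  (constrained at step 1)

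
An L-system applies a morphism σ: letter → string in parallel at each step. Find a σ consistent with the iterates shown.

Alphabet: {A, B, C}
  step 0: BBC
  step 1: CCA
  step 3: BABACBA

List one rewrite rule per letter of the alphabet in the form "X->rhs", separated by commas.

  step 0 ⇒ step 1: BBC ⇒ C·C·A
    B ↦ C
    C ↦ A
    A ↦ BA  (constrained at step 1)

A->BA, B->C, C->A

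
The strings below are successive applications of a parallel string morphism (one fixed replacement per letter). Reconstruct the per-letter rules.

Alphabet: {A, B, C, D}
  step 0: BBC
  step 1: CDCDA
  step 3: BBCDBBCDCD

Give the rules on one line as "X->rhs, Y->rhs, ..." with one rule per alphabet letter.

A->B, B->CD, C->A, D->AB

  step 0 ⇒ step 1: BBC ⇒ CD·CD·A
    B ↦ CD
    C ↦ A
    A ↦ B  (constrained at step 1)
    D ↦ AB  (constrained at step 1)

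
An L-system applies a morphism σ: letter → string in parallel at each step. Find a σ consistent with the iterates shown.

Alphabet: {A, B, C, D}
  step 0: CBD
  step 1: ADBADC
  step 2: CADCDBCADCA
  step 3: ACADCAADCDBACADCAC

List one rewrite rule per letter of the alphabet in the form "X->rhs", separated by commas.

  step 2 ⇒ step 3: CADCDBCADCA ⇒ A·C·ADC·A·ADC·DB·A·C·ADC·A·C
    A ↦ C
    B ↦ DB
    C ↦ A
    D ↦ ADC

A->C, B->DB, C->A, D->ADC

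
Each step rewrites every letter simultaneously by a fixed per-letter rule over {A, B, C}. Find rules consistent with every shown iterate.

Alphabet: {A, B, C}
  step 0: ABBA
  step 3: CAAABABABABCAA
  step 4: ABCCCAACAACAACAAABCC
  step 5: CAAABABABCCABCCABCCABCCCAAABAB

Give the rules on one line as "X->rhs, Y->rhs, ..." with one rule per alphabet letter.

  step 4 ⇒ step 5: ABCCCAACAACAACAAABCC ⇒ C·AA·AB·AB·AB·C·C·AB·C·C·AB·C·C·AB·C·C·C·AA·AB·AB
    A ↦ C
    B ↦ AA
    C ↦ AB

A->C, B->AA, C->AB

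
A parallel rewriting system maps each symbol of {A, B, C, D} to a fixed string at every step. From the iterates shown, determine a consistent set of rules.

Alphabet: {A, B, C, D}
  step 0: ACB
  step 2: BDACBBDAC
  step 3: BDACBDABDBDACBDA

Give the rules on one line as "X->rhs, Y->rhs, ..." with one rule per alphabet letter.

  step 2 ⇒ step 3: BDACBBDAC ⇒ BD·AC·B·DA·BD·BD·AC·B·DA
    A ↦ B
    B ↦ BD
    C ↦ DA
    D ↦ AC

A->B, B->BD, C->DA, D->AC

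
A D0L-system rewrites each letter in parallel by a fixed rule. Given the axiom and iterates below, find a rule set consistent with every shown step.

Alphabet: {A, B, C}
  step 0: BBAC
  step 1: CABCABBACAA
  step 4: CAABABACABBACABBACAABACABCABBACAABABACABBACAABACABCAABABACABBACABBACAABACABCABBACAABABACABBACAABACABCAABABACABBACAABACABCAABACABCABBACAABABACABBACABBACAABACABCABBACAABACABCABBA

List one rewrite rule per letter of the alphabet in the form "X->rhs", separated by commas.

A->BA, B->CAB, C->CAA

  step 0 ⇒ step 1: BBAC ⇒ CAB·CAB·BA·CAA
    A ↦ BA
    B ↦ CAB
    C ↦ CAA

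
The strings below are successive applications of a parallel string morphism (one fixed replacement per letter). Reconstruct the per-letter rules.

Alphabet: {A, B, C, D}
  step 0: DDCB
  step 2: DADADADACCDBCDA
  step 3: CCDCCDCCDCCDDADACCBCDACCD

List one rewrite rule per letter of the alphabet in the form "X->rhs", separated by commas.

  step 2 ⇒ step 3: DADADADACCDBCDA ⇒ CC·D·CC·D·CC·D·CC·D·DA·DA·CC·BC·DA·CC·D
    A ↦ D
    B ↦ BC
    C ↦ DA
    D ↦ CC

A->D, B->BC, C->DA, D->CC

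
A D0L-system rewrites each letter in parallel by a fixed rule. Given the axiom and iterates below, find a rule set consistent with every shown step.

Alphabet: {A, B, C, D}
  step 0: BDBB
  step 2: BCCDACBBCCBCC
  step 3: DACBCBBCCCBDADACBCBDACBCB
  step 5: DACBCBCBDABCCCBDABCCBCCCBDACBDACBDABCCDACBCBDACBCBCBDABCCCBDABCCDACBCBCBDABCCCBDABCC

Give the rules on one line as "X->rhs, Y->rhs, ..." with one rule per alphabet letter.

  step 2 ⇒ step 3: BCCDACBBCCBCC ⇒ DA·CB·CB·BC·C·CB·DA·DA·CB·CB·DA·CB·CB
    A ↦ C
    B ↦ DA
    C ↦ CB
    D ↦ BC

A->C, B->DA, C->CB, D->BC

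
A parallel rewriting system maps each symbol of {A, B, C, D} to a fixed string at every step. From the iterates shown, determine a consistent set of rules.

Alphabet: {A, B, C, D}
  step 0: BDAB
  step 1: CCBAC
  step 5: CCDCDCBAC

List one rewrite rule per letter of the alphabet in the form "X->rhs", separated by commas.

  step 0 ⇒ step 1: BDAB ⇒ C·C·BA·C
    A ↦ BA
    B ↦ C
    D ↦ C
    C ↦ D  (constrained at step 1)

A->BA, B->C, C->D, D->C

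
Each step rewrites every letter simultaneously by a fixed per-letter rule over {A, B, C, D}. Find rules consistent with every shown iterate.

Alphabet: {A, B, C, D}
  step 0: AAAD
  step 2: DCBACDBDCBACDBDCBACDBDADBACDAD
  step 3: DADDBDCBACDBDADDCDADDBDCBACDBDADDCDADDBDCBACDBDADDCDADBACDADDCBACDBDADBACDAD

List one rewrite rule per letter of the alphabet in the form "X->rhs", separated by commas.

  step 2 ⇒ step 3: DCBACDBDCBACDBDCBACDBDADBACDAD ⇒ DAD·DB·DC·BAC·DB·DAD·DC·DAD·DB·DC·BAC·DB·DAD·DC·DAD·DB·DC·BAC·DB·DAD·DC·DAD·BAC·DAD·DC·BAC·DB·DAD·BAC·DAD
    A ↦ BAC
    B ↦ DC
    C ↦ DB
    D ↦ DAD

A->BAC, B->DC, C->DB, D->DAD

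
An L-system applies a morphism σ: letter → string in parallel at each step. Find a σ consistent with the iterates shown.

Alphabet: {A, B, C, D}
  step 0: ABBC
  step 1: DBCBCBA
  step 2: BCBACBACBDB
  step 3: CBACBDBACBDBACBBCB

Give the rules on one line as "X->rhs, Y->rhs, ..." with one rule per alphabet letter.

A->DB, B->CB, C->A, D->B

  step 2 ⇒ step 3: BCBACBACBDB ⇒ CB·A·CB·DB·A·CB·DB·A·CB·B·CB
    A ↦ DB
    B ↦ CB
    C ↦ A
    D ↦ B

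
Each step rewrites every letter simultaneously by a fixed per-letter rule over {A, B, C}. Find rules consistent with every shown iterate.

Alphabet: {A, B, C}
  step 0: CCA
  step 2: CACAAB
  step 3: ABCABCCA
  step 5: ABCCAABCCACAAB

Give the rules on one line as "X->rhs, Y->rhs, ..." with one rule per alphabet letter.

  step 2 ⇒ step 3: CACAAB ⇒ AB·C·AB·C·C·A
    A ↦ C
    B ↦ A
    C ↦ AB

A->C, B->A, C->AB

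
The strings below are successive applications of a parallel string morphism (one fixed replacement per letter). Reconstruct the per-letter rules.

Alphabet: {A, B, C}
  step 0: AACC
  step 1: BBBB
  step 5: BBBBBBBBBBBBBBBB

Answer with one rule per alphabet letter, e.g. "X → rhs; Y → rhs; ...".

A->B, B->AC, C->B

  step 0 ⇒ step 1: AACC ⇒ B·B·B·B
    A ↦ B
    C ↦ B
    B ↦ AC  (constrained at step 1)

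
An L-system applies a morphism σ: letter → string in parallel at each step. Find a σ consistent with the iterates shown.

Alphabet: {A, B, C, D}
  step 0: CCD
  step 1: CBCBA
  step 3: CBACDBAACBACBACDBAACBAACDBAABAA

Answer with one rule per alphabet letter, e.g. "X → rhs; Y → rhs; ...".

  step 0 ⇒ step 1: CCD ⇒ CB·CB·A
    C ↦ CB
    D ↦ A
    A ↦ BAA  (constrained at step 1)
    B ↦ ACD  (constrained at step 1)

A->BAA, B->ACD, C->CB, D->A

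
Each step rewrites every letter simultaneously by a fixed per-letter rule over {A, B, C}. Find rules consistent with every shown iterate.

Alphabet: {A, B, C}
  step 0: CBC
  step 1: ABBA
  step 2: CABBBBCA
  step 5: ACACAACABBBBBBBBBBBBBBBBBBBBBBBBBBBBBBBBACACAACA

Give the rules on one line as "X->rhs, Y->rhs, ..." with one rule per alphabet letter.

  step 1 ⇒ step 2: ABBA ⇒ CA·BB·BB·CA
    A ↦ CA
    B ↦ BB
  step 0 ⇒ step 1: CBC ⇒ A·BB·A
    C ↦ A

A->CA, B->BB, C->A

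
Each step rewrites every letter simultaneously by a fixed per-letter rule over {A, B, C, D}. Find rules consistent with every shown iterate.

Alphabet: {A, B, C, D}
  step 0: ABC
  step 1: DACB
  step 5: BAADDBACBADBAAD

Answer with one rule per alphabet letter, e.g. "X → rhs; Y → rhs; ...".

A->D, B->A, C->CB, D->BA

  step 0 ⇒ step 1: ABC ⇒ D·A·CB
    A ↦ D
    B ↦ A
    C ↦ CB
    D ↦ BA  (constrained at step 1)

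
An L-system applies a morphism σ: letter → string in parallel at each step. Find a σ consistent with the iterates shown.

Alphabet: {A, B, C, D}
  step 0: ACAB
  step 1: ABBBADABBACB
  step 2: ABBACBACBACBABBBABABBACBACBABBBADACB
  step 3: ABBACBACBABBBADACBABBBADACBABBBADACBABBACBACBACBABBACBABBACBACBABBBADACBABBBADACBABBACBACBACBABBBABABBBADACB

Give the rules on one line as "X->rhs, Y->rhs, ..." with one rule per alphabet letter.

  step 2 ⇒ step 3: ABBACBACBACBABBBABABBACBACBABBBADACB ⇒ ABB·ACB·ACB·ABB·BAD·ACB·ABB·BAD·ACB·ABB·BAD·ACB·ABB·ACB·ACB·ACB·ABB·ACB·ABB·ACB·ACB·ABB·BAD·ACB·ABB·BAD·ACB·ABB·ACB·ACB·ACB·ABB·BAB·ABB·BAD·ACB
    A ↦ ABB
    B ↦ ACB
    C ↦ BAD
    D ↦ BAB

A->ABB, B->ACB, C->BAD, D->BAB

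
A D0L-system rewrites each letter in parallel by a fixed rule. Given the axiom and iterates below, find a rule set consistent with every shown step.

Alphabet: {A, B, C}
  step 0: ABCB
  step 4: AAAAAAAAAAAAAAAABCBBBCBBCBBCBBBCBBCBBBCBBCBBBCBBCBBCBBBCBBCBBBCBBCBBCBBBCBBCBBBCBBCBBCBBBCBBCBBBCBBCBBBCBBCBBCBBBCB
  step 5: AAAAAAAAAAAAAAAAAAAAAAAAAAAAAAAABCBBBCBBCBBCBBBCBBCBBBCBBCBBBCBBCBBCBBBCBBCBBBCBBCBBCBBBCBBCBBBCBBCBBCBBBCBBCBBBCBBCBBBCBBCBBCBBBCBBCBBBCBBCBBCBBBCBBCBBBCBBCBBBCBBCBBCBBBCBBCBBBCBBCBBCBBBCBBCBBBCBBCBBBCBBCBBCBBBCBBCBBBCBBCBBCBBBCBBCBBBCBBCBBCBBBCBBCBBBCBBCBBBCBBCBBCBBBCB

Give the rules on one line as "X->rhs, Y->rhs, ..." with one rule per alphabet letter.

A->AA, B->BCB, C->B

  step 4 ⇒ step 5: AAAAAAAAAAAAAAAABCBBBCBBCBBCBBBCBBCBBBCBBCBBBCBBCBBCBBBCBBCBBBCBBCBBCBBBCBBCBBBCBBCBBCBBBCBBCBBBCBBCBBBCBBCBBCBBBCB ⇒ AA·AA·AA·AA·AA·AA·AA·AA·AA·AA·AA·AA·AA·AA·AA·AA·BCB·B·BCB·BCB·BCB·B·BCB·BCB·B·BCB·BCB·B·BCB·BCB·BCB·B·BCB·BCB·B·BCB·BCB·BCB·B·BCB·BCB·B·BCB·BCB·BCB·B·BCB·BCB·B·BCB·BCB·B·BCB·BCB·BCB·B·BCB·BCB·B·BCB·BCB·BCB·B·BCB·BCB·B·BCB·BCB·B·BCB·BCB·BCB·B·BCB·BCB·B·BCB·BCB·BCB·B·BCB·BCB·B·BCB·BCB·B·BCB·BCB·BCB·B·BCB·BCB·B·BCB·BCB·BCB·B·BCB·BCB·B·BCB·BCB·BCB·B·BCB·BCB·B·BCB·BCB·B·BCB·BCB·BCB·B·BCB
    A ↦ AA
    B ↦ BCB
    C ↦ B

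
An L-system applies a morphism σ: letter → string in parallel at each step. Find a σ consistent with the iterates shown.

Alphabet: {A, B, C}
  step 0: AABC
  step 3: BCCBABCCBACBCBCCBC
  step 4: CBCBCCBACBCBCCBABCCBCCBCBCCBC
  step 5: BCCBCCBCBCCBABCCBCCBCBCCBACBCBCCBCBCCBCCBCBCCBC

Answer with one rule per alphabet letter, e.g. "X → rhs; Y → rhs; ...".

  step 4 ⇒ step 5: CBCBCCBACBCBCCBABCCBCCBCBCCBC ⇒ BC·C·BC·C·BC·BC·C·BA·BC·C·BC·C·BC·BC·C·BA·C·BC·BC·C·BC·BC·C·BC·C·BC·BC·C·BC
    A ↦ BA
    B ↦ C
    C ↦ BC

A->BA, B->C, C->BC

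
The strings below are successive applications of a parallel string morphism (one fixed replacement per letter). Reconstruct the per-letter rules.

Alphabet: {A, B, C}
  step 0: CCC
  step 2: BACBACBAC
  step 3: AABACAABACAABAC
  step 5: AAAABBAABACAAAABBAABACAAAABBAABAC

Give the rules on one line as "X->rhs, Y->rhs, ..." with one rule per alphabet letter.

A->B, B->AA, C->AC

  step 2 ⇒ step 3: BACBACBAC ⇒ AA·B·AC·AA·B·AC·AA·B·AC
    A ↦ B
    B ↦ AA
    C ↦ AC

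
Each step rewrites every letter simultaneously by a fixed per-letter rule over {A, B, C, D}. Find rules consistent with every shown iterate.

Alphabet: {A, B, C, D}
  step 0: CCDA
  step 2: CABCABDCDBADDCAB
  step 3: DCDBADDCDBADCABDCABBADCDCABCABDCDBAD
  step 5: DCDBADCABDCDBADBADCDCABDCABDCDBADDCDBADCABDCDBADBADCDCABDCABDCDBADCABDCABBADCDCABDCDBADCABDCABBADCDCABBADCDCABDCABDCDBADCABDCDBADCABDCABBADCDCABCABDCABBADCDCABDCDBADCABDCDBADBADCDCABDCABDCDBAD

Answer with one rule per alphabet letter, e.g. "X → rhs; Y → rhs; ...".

  step 2 ⇒ step 3: CABCABDCDBADDCAB ⇒ D·CD·BAD·D·CD·BAD·CAB·D·CAB·BAD·CD·CAB·CAB·D·CD·BAD
    A ↦ CD
    B ↦ BAD
    C ↦ D
    D ↦ CAB

A->CD, B->BAD, C->D, D->CAB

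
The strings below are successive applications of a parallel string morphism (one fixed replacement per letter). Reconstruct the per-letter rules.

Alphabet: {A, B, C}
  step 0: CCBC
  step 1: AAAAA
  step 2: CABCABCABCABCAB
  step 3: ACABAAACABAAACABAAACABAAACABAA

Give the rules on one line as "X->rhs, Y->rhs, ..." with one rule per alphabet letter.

A->CAB, B->AA, C->A

  step 2 ⇒ step 3: CABCABCABCABCAB ⇒ A·CAB·AA·A·CAB·AA·A·CAB·AA·A·CAB·AA·A·CAB·AA
    A ↦ CAB
    B ↦ AA
    C ↦ A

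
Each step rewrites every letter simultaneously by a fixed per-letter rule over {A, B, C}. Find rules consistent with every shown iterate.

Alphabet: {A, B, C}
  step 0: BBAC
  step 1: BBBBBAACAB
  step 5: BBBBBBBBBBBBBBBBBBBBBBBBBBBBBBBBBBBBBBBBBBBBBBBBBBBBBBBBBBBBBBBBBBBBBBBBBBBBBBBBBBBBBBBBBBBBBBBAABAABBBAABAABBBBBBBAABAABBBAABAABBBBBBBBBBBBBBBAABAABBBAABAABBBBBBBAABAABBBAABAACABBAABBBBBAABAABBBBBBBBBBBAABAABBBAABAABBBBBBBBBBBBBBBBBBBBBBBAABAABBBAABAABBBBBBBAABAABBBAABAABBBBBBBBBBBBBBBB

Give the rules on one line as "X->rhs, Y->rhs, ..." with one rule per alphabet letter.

  step 0 ⇒ step 1: BBAC ⇒ BB·BB·BAA·CAB
    A ↦ BAA
    B ↦ BB
    C ↦ CAB

A->BAA, B->BB, C->CAB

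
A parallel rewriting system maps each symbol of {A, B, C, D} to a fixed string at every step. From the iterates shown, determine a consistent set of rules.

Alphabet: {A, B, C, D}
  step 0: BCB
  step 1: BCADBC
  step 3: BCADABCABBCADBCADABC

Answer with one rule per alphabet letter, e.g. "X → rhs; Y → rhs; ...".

A->AB, B->BC, C->AD, D->C

  step 0 ⇒ step 1: BCB ⇒ BC·AD·BC
    B ↦ BC
    C ↦ AD
    A ↦ AB  (constrained at step 1)
    D ↦ C  (constrained at step 1)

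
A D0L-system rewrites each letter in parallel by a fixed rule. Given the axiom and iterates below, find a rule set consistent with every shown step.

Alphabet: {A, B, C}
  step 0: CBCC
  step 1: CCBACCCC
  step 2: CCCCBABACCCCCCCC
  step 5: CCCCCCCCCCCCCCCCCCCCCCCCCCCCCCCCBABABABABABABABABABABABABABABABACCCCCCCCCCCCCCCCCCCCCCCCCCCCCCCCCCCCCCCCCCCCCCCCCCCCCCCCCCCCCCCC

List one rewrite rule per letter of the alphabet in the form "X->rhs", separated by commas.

  step 1 ⇒ step 2: CCBACCCC ⇒ CC·CC·BA·BA·CC·CC·CC·CC
    A ↦ BA
    B ↦ BA
    C ↦ CC

A->BA, B->BA, C->CC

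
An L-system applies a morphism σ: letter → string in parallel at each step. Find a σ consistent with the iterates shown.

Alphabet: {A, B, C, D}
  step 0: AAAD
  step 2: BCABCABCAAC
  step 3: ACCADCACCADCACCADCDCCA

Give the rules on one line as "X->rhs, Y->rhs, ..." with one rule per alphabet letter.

  step 2 ⇒ step 3: BCABCABCAAC ⇒ AC·CA·DC·AC·CA·DC·AC·CA·DC·DC·CA
    A ↦ DC
    B ↦ AC
    C ↦ CA
    D ↦ B  (constrained at step 0)

A->DC, B->AC, C->CA, D->B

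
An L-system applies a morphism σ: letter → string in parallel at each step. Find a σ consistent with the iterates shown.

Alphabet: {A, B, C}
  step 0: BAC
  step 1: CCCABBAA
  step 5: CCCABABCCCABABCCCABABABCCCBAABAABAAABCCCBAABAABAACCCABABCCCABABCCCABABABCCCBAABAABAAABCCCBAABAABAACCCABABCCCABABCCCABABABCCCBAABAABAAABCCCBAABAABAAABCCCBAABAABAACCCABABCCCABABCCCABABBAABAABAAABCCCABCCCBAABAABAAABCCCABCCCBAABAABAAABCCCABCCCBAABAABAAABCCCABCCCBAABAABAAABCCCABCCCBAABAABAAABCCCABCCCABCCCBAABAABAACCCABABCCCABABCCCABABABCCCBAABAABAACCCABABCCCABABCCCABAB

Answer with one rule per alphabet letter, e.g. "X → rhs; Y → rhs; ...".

A->AB, B->CCC, C->BAA

  step 0 ⇒ step 1: BAC ⇒ CCC·AB·BAA
    A ↦ AB
    B ↦ CCC
    C ↦ BAA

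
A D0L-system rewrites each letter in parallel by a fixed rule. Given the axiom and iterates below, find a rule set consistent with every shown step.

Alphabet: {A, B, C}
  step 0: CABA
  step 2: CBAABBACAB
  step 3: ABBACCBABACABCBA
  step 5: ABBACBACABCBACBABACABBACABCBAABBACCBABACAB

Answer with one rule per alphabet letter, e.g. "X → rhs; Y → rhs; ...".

A->C, B->BA, C->AB

  step 2 ⇒ step 3: CBAABBACAB ⇒ AB·BA·C·C·BA·BA·C·AB·C·BA
    A ↦ C
    B ↦ BA
    C ↦ AB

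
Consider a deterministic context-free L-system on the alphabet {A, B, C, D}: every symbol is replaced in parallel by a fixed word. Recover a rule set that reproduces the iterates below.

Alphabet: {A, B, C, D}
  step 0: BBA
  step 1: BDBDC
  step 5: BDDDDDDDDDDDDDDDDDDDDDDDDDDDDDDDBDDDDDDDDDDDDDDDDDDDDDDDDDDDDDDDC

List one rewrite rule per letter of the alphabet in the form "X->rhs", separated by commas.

A->C, B->BD, C->A, D->DD

  step 0 ⇒ step 1: BBA ⇒ BD·BD·C
    A ↦ C
    B ↦ BD
    C ↦ A  (constrained at step 1)
    D ↦ DD  (constrained at step 1)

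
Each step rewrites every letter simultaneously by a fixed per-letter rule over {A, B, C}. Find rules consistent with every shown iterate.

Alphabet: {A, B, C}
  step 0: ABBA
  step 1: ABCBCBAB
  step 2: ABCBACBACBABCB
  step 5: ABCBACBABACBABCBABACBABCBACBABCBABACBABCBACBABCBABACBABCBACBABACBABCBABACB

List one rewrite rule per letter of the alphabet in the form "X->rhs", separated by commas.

  step 1 ⇒ step 2: ABCBCBAB ⇒ AB·CB·A·CB·A·CB·AB·CB
    A ↦ AB
    B ↦ CB
    C ↦ A

A->AB, B->CB, C->A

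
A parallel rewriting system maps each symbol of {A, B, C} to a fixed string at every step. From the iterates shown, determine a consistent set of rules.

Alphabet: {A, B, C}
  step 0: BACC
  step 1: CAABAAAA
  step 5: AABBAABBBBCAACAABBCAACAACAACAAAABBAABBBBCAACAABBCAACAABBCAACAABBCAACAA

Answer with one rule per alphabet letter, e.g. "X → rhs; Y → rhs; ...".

  step 0 ⇒ step 1: BACC ⇒ CAA·B·AA·AA
    A ↦ B
    B ↦ CAA
    C ↦ AA

A->B, B->CAA, C->AA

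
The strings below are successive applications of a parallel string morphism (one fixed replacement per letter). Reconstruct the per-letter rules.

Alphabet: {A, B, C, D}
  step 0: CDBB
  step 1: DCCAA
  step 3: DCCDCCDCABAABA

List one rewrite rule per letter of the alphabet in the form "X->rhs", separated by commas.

  step 0 ⇒ step 1: CDBB ⇒ DC·C·A·A
    B ↦ A
    C ↦ DC
    D ↦ C
    A ↦ BA  (constrained at step 1)

A->BA, B->A, C->DC, D->C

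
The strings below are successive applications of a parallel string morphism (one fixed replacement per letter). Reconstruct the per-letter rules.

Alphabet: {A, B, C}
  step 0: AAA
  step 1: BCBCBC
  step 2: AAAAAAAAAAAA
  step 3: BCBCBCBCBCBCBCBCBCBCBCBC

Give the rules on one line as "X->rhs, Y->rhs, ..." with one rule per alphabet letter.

  step 2 ⇒ step 3: AAAAAAAAAAAA ⇒ BC·BC·BC·BC·BC·BC·BC·BC·BC·BC·BC·BC
    A ↦ BC
  step 1 ⇒ step 2: BCBCBC ⇒ AA·AA·AA·AA·AA·AA
    B ↦ AA
  step 1 ⇒ step 2: BCBCBC ⇒ AA·AA·AA·AA·AA·AA
    C ↦ AA

A->BC, B->AA, C->AA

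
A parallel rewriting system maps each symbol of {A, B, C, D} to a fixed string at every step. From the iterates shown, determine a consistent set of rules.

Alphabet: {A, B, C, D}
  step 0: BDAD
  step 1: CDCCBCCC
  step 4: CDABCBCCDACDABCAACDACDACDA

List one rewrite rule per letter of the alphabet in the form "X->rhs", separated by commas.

  step 0 ⇒ step 1: BDAD ⇒ CD·CC·BC·CC
    A ↦ BC
    B ↦ CD
    D ↦ CC
    C ↦ A  (constrained at step 1)

A->BC, B->CD, C->A, D->CC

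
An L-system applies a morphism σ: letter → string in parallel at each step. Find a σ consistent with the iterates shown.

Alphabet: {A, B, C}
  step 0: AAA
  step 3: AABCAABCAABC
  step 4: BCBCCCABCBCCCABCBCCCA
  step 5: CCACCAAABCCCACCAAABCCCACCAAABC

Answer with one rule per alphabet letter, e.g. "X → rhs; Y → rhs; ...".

  step 4 ⇒ step 5: BCBCCCABCBCCCABCBCCCA ⇒ CC·A·CC·A·A·A·BC·CC·A·CC·A·A·A·BC·CC·A·CC·A·A·A·BC
    A ↦ BC
    B ↦ CC
    C ↦ A

A->BC, B->CC, C->A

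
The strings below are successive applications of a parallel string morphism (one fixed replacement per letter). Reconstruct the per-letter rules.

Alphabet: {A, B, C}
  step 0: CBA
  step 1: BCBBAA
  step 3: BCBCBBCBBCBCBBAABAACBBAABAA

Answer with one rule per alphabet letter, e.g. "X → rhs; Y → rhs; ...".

A->BAA, B->CB, C->B

  step 0 ⇒ step 1: CBA ⇒ B·CB·BAA
    A ↦ BAA
    B ↦ CB
    C ↦ B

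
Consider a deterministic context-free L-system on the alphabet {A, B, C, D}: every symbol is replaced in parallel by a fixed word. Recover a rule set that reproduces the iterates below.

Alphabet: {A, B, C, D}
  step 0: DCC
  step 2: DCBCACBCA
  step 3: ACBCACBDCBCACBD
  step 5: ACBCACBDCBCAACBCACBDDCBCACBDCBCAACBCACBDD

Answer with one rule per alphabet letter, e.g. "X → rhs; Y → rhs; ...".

A->D, B->CA, C->CB, D->A

  step 2 ⇒ step 3: DCBCACBCA ⇒ A·CB·CA·CB·D·CB·CA·CB·D
    A ↦ D
    B ↦ CA
    C ↦ CB
    D ↦ A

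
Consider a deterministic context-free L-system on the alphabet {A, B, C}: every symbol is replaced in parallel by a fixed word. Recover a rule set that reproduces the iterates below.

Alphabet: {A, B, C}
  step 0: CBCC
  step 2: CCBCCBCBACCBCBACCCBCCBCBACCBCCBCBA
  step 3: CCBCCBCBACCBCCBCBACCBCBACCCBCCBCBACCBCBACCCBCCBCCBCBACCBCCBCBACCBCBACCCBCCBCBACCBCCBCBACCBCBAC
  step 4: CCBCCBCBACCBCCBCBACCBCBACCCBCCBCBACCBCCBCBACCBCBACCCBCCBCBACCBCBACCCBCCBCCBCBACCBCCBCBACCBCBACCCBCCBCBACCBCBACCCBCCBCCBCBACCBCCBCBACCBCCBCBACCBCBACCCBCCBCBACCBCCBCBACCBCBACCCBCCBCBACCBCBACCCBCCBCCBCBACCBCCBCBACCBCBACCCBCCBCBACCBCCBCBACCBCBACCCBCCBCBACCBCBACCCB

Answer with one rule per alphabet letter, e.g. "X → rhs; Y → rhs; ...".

A->C, B->CBA, C->CCB

  step 3 ⇒ step 4: CCBCCBCBACCBCCBCBACCBCBACCCBCCBCBACCBCBACCCBCCBCCBCBACCBCCBCBACCBCBACCCBCCBCBACCBCCBCBACCBCBAC ⇒ CCB·CCB·CBA·CCB·CCB·CBA·CCB·CBA·C·CCB·CCB·CBA·CCB·CCB·CBA·CCB·CBA·C·CCB·CCB·CBA·CCB·CBA·C·CCB·CCB·CCB·CBA·CCB·CCB·CBA·CCB·CBA·C·CCB·CCB·CBA·CCB·CBA·C·CCB·CCB·CCB·CBA·CCB·CCB·CBA·CCB·CCB·CBA·CCB·CBA·C·CCB·CCB·CBA·CCB·CCB·CBA·CCB·CBA·C·CCB·CCB·CBA·CCB·CBA·C·CCB·CCB·CCB·CBA·CCB·CCB·CBA·CCB·CBA·C·CCB·CCB·CBA·CCB·CCB·CBA·CCB·CBA·C·CCB·CCB·CBA·CCB·CBA·C·CCB
    A ↦ C
    B ↦ CBA
    C ↦ CCB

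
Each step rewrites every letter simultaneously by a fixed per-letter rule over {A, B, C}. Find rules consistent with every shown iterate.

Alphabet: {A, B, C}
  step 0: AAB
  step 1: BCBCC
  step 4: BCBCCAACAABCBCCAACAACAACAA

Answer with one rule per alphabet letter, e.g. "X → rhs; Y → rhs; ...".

A->BC, B->C, C->AA

  step 0 ⇒ step 1: AAB ⇒ BC·BC·C
    A ↦ BC
    B ↦ C
    C ↦ AA  (constrained at step 1)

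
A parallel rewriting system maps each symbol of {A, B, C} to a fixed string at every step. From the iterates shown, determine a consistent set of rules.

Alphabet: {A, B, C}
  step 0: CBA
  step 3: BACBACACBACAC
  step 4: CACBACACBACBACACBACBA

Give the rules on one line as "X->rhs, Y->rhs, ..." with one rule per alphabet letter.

  step 3 ⇒ step 4: BACBACACBACAC ⇒ CA·C·BA·CA·C·BA·C·BA·CA·C·BA·C·BA
    A ↦ C
    B ↦ CA
    C ↦ BA

A->C, B->CA, C->BA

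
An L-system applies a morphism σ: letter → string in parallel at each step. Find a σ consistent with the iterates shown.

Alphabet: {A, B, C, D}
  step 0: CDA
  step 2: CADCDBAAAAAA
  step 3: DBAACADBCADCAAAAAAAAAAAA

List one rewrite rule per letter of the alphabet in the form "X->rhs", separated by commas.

A->AA, B->DC, C->DB, D->CA

  step 2 ⇒ step 3: CADCDBAAAAAA ⇒ DB·AA·CA·DB·CA·DC·AA·AA·AA·AA·AA·AA
    A ↦ AA
    B ↦ DC
    C ↦ DB
    D ↦ CA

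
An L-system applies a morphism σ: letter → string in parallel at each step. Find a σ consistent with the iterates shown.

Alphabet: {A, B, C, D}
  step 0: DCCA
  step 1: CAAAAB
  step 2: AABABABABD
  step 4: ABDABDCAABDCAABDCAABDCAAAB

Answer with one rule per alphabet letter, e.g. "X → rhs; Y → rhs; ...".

  step 1 ⇒ step 2: CAAAAB ⇒ A·AB·AB·AB·AB·D
    A ↦ AB
    B ↦ D
    C ↦ A
  step 0 ⇒ step 1: DCCA ⇒ CA·A·A·AB
    D ↦ CA

A->AB, B->D, C->A, D->CA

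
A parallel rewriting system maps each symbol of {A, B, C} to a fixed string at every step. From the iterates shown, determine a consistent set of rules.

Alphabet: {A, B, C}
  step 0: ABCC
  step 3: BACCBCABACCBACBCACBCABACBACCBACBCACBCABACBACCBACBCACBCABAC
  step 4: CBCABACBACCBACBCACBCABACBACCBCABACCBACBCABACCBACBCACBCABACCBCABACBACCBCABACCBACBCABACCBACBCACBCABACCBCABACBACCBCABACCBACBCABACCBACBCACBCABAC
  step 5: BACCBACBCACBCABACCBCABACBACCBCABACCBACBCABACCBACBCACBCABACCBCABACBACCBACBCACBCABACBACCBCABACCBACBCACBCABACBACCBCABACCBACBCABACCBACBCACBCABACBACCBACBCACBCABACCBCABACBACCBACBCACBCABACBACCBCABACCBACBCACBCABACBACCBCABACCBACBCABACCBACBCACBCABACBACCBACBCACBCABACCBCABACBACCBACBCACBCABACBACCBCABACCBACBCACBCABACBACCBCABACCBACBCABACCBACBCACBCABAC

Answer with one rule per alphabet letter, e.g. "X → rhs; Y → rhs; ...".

  step 4 ⇒ step 5: CBCABACBACCBACBCACBCABACBACCBCABACCBACBCABACCBACBCACBCABACCBCABACBACCBCABACCBACBCABACCBACBCACBCABACCBCABACBACCBCABACCBACBCABACCBACBCACBCABAC ⇒ BAC·C·BAC·BCA·C·BCA·BAC·C·BCA·BAC·BAC·C·BCA·BAC·C·BAC·BCA·BAC·C·BAC·BCA·C·BCA·BAC·C·BCA·BAC·BAC·C·BAC·BCA·C·BCA·BAC·BAC·C·BCA·BAC·C·BAC·BCA·C·BCA·BAC·BAC·C·BCA·BAC·C·BAC·BCA·BAC·C·BAC·BCA·C·BCA·BAC·BAC·C·BAC·BCA·C·BCA·BAC·C·BCA·BAC·BAC·C·BAC·BCA·C·BCA·BAC·BAC·C·BCA·BAC·C·BAC·BCA·C·BCA·BAC·BAC·C·BCA·BAC·C·BAC·BCA·BAC·C·BAC·BCA·C·BCA·BAC·BAC·C·BAC·BCA·C·BCA·BAC·C·BCA·BAC·BAC·C·BAC·BCA·C·BCA·BAC·BAC·C·BCA·BAC·C·BAC·BCA·C·BCA·BAC·BAC·C·BCA·BAC·C·BAC·BCA·BAC·C·BAC·BCA·C·BCA·BAC
    A ↦ BCA
    B ↦ C
    C ↦ BAC

A->BCA, B->C, C->BAC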